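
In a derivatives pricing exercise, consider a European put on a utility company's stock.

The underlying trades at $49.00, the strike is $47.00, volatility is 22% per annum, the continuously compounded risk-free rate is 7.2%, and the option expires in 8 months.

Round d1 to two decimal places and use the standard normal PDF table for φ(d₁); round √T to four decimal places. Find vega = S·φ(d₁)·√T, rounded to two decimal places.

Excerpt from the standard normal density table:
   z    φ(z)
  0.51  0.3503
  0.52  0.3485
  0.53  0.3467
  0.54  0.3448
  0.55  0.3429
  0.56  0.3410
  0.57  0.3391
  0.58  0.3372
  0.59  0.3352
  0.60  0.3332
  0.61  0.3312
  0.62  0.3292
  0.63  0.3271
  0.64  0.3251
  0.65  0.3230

13.41

σ√T = 0.22·√0.6667 = 0.1796
d₁ = [ln(49/47) + (0.072 + 0.22²/2)·0.6667] / 0.1796 = [0.0417 + 0.0641] / 0.1796 = 0.5890 → 0.59
√T = √0.6667 = 0.8165
φ(d₁) = φ(0.59) = 0.3352
vega = S·φ(d₁)·√T = 49·0.3352·0.8165 = 13.4108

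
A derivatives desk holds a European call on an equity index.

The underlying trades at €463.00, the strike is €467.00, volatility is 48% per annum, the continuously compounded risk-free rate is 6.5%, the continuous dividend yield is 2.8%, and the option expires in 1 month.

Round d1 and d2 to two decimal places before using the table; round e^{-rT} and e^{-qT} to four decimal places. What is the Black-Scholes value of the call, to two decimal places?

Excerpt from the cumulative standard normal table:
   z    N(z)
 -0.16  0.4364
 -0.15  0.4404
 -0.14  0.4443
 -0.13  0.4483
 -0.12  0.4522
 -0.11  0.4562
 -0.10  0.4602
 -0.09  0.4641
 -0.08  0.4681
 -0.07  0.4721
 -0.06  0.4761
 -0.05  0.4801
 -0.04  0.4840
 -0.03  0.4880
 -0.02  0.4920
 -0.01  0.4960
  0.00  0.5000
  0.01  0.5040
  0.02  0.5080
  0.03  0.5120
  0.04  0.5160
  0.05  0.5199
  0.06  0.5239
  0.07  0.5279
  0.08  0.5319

€24.62

σ√T = 0.48·√0.08333 = 0.1386
d₁ = [ln(463/467) + (0.065 − 0.028 + ½·0.48²)·0.08333] / (σ√T) = (-0.0086 + 0.0127) / 0.1386 = 0.0295 ⇒ 0.03
d₂ = 0.0295 − 0.1386 = -0.1091 ⇒ -0.11
e^(−qT) = e^(−0.028·0.08333) = 0.9977;  e^(−rT) = e^(−0.065·0.08333) = 0.9946
N(d₁) = N(0.03) = 0.5120;  N(d₂) = N(-0.11) = 0.4562
C = 463·0.9977·0.5120 − 467·0.9946·0.4562 = 236.5108 − 211.8950 = 24.6158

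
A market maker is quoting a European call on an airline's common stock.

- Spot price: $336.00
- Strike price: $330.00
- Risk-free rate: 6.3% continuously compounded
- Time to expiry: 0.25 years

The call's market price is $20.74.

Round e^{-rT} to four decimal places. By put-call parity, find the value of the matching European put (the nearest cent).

e^(−rT) = e^(−0.063·0.25) = 0.9844
Put-call parity: C − P = S − K·e^(−rT) = 336 − 330·0.9844 = 336 − 324.8520 = 11.1480
P = C − (C − P) = 20.74 − (11.1480) = 9.5920

$9.59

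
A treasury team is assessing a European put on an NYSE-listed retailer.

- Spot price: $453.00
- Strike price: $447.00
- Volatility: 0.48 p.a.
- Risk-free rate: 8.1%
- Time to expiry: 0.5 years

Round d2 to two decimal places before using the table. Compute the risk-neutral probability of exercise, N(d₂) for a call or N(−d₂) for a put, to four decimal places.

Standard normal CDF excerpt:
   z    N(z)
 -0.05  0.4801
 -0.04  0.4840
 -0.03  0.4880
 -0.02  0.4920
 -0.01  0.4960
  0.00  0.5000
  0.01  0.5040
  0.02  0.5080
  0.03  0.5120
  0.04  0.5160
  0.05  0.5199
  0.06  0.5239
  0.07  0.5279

σ√T = 0.48 × 0.7071 = 0.3394
d₁ = [ln(453/447) + (0.081 + 0.48²/2)·0.5] / 0.3394 = [0.0133 + 0.0981] / 0.3394 = 0.3283 ⇒ 0.33
d₂ = d₁ − σ√T = 0.3283 − 0.3394 = -0.0111 ⇒ -0.01
Risk-neutral Pr[S_T < K] = N(−d₂) = N(0.01) = 0.5040

0.5040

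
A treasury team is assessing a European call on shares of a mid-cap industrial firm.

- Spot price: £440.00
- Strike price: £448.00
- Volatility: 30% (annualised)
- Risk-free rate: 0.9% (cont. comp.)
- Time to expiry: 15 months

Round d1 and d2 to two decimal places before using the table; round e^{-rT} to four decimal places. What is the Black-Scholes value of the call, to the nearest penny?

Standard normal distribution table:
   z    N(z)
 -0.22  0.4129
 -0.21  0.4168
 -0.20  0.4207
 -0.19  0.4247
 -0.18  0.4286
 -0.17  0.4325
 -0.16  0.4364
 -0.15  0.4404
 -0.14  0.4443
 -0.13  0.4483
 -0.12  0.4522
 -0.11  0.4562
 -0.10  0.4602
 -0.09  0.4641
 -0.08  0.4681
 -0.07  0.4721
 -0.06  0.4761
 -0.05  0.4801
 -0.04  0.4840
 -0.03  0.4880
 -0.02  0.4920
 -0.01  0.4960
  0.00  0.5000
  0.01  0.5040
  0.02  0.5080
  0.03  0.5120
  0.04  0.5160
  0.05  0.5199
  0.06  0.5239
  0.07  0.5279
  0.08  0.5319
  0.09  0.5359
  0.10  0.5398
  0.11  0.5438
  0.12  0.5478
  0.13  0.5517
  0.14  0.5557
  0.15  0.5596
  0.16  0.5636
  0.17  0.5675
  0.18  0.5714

£58.09

T = 1.25;  σ√T = 0.3354
d₁ = [ln(440/448) + (0.009 + 0.3²/2)·1.25] / 0.3354 = [-0.0180 + 0.0675] / 0.3354 = 0.1475 ≈ 0.15
d₂ = d₁ − σ√T = 0.1475 − 0.3354 = -0.1879 ≈ -0.19
e^(−rT) = e^(−0.009·1.25) = 0.9888
N(d₁) = N(0.15) = 0.5596;  N(d₂) = N(-0.19) = 0.4247
C = 440·0.5596 − 448·0.9888·0.4247 = 246.2240 − 188.1346 = 58.0894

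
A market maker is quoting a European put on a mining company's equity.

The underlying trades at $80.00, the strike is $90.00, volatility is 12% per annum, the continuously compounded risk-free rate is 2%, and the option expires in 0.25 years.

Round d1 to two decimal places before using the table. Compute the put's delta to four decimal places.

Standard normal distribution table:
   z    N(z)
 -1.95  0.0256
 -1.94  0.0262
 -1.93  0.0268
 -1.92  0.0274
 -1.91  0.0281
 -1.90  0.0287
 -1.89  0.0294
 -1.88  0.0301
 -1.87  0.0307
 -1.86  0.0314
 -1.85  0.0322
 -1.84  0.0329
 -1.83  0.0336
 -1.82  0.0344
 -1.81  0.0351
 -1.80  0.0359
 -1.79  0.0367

σ√T = 0.12 × 0.5000 = 0.0600
d₁ = [ln(80/90) + (0.02 + 0.12²/2)·0.25] / 0.0600 = [-0.1178 + 0.0068] / 0.0600 = -1.8497 ≈ -1.85
N(d₁) = N(-1.85) = 0.0322
Δ_put = N(d₁) − 1 = 0.0322 − 1 = -0.9678

-0.9678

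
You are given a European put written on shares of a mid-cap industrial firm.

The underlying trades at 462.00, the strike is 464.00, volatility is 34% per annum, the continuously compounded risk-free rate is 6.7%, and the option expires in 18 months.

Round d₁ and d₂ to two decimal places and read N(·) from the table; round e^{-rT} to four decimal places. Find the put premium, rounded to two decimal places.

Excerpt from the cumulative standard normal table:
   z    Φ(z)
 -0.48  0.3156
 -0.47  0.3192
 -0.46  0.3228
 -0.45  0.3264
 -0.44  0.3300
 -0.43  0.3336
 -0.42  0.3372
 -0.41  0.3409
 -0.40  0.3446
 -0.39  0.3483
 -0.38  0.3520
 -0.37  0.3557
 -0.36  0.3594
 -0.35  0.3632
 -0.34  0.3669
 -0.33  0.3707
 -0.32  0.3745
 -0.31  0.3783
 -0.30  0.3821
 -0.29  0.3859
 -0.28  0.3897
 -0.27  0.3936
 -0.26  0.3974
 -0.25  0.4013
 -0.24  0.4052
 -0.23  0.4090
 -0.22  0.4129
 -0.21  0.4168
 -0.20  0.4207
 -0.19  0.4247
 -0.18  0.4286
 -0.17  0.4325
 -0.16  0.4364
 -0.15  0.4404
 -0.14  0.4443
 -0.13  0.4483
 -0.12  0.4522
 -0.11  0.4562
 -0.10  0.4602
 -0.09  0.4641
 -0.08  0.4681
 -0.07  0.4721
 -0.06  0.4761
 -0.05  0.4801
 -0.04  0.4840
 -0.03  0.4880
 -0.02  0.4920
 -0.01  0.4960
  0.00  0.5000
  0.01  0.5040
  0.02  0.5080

54.00

σ√T = 0.34·√1.5 = 0.4164
d₁ = [ln(462/464) + (0.067 + 0.34²/2)·1.5] / 0.4164 = [-0.0043 + 0.1872] / 0.4164 = 0.4392 → 0.44
d₂ = d₁ − σ√T = 0.4392 − 0.4164 = 0.0228 → 0.02
exp(−rT) = exp(−0.067·1.5) = 0.9044
P = 464·0.9044·N(-0.02) − 462·N(-0.44) = 464·0.9044·0.4920 − 462·0.3300 = 206.4637 − 152.4600 = 54.0037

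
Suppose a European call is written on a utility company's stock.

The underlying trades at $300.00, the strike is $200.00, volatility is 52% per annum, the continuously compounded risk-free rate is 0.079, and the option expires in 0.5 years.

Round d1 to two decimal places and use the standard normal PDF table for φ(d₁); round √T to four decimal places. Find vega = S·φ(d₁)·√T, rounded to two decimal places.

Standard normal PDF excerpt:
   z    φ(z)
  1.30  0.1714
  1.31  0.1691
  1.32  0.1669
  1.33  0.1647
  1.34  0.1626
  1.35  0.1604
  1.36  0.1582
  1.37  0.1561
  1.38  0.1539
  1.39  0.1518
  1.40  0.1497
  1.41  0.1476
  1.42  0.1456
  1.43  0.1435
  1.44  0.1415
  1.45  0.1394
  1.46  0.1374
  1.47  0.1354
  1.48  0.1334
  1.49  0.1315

32.20

σ√T = 0.52·√0.5 = 0.3677
d₁ = [ln(300/200) + (0.079 + 0.52²/2)·0.5] / 0.3677 = [0.4055 + 0.1071] / 0.3677 = 1.3940 → 1.39
√T = √0.5 = 0.7071
φ(d₁) = φ(1.39) = 0.1518
vega = S·φ(d₁)·√T = 300·0.1518·0.7071 = 32.2013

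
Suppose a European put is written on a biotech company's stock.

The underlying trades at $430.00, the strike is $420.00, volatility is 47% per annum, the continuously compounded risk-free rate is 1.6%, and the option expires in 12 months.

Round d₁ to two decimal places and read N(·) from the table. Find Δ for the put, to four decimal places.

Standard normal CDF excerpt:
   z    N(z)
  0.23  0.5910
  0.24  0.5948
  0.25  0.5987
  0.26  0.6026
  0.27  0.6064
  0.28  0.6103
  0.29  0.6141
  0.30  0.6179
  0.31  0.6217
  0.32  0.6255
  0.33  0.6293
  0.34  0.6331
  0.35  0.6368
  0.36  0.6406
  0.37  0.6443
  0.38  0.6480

σ√T = 0.47 × 1.0000 = 0.4700
d₁ = [ln(430/420) + (0.016 + 0.47²/2)·1] / 0.4700 = [0.0235 + 0.1265] / 0.4700 = 0.3191 ≈ 0.32
N(d₁) = N(0.32) = 0.6255
Δ_put = N(d₁) − 1 = 0.6255 − 1 = -0.3745

-0.3745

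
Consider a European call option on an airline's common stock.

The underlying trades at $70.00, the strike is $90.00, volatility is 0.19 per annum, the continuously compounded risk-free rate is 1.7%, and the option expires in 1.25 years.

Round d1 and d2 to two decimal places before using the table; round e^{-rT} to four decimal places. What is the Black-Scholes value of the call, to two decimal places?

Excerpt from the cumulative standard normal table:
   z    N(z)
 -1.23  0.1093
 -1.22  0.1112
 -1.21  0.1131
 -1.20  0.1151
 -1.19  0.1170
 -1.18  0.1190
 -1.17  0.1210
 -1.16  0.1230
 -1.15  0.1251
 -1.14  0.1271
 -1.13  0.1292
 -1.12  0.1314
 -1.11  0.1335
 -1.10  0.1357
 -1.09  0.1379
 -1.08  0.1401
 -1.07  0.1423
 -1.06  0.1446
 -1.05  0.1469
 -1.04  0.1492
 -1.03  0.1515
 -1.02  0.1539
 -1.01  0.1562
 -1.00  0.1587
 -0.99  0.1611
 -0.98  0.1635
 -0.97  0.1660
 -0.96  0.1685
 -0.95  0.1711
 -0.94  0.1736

$1.14

σ√T = 0.19·√1.25 = 0.2124
ln(S/K) + (r + σ²/2)T = ln(70/90) + (0.017 + 0.19²/2)·1.25 = -0.2513 + 0.0438 = -0.2075
d₁ = -0.2075 / 0.2124 = -0.9768 ⇒ -0.98
d₂ = d₁ − σ√T = -0.9768 − 0.2124 = -1.1892 ⇒ -1.19
e^(−rT) = e^(−0.017·1.25) = 0.9790
N(d₁) = N(-0.98) = 0.1635;  N(d₂) = N(-1.19) = 0.1170
C = 70·0.1635 − 90·0.9790·0.1170 = 11.4450 − 10.3089 = 1.1361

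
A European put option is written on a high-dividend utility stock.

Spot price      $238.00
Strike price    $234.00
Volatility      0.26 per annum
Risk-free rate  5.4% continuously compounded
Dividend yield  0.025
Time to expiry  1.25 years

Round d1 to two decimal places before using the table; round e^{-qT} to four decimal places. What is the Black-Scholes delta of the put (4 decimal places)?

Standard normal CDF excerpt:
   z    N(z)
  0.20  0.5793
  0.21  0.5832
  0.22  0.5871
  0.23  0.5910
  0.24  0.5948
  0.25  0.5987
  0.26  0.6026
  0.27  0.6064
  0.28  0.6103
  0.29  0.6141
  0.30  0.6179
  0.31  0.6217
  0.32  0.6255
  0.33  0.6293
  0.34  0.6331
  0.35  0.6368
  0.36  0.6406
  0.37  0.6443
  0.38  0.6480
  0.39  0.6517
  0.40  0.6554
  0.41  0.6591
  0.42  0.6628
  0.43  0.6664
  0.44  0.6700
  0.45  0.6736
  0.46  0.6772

-0.3593

σ√T = 0.26 × 1.1180 = 0.2907
ln(S/K) + (r − q + σ²/2)T = ln(238/234) + (0.054 − 0.025 + 0.26²/2)·1.25 = 0.0169 + 0.0785 = 0.0954
d₁ = 0.0954 / 0.2907 = 0.3284 → 0.33
N(d₁) = N(0.33) = 0.6293
Δ_put = exp(−qT)·(N(d₁) − 1) = 0.9692·(0.6293 − 1) = -0.3593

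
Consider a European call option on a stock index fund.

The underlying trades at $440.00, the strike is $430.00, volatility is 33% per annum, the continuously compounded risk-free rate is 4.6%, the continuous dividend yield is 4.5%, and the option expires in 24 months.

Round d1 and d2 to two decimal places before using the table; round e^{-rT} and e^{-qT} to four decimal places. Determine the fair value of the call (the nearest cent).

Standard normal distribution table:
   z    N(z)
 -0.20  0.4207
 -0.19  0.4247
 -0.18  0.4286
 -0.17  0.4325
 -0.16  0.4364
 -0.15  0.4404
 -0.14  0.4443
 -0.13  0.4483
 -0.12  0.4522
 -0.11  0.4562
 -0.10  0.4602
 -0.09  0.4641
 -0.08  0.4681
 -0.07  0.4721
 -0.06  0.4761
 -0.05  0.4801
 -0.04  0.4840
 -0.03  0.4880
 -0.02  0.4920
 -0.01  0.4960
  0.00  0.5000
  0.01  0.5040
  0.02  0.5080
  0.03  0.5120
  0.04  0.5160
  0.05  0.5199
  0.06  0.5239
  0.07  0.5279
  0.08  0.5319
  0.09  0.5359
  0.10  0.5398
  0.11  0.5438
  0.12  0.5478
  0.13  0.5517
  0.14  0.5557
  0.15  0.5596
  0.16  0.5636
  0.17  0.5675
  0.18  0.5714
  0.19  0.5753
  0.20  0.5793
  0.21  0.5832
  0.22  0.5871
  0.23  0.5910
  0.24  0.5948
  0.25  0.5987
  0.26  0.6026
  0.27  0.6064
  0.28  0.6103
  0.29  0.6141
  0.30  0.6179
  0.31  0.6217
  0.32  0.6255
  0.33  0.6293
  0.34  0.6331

$78.84

T = 2;  σ√T = 0.4667
d₁ = [ln(440/430) + (0.046 − 0.045 + ½·0.33²)·2] / (σ√T) = (0.0230 + 0.1109) / 0.4667 = 0.2869 which rounds to 0.29
d₂ = 0.2869 − 0.4667 = -0.1798 which rounds to -0.18
exp(−qT) = exp(−0.045·2) = 0.9139;  exp(−rT) = exp(−0.046·2) = 0.9121
N(d₁) = N(0.29) = 0.6141;  N(d₂) = N(-0.18) = 0.4286
C = 440·0.9139·0.6141 − 430·0.9121·0.4286 = 246.9394 − 168.0982 = 78.8412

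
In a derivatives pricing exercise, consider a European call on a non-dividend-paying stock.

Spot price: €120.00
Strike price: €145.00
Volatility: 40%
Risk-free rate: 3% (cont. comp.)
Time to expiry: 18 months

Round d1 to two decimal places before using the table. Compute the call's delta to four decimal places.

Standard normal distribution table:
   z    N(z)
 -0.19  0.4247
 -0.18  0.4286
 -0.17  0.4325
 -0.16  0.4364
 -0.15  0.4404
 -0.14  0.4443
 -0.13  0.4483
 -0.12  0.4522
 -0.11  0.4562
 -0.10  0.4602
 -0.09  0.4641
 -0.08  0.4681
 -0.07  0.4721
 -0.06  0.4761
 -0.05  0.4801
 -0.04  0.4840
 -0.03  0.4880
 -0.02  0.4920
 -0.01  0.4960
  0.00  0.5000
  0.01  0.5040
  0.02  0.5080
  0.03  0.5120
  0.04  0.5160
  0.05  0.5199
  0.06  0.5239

0.4801

T = 1.5;  σ√T = 0.4899
d₁ = [ln(120/145) + (0.03 + ½·0.4²)·1.5] / (σ√T) = (-0.1892 + 0.1650) / 0.4899 = -0.0495 → -0.05
N(d₁) = N(-0.05) = 0.4801
Δ_call = N(d₁) = 0.4801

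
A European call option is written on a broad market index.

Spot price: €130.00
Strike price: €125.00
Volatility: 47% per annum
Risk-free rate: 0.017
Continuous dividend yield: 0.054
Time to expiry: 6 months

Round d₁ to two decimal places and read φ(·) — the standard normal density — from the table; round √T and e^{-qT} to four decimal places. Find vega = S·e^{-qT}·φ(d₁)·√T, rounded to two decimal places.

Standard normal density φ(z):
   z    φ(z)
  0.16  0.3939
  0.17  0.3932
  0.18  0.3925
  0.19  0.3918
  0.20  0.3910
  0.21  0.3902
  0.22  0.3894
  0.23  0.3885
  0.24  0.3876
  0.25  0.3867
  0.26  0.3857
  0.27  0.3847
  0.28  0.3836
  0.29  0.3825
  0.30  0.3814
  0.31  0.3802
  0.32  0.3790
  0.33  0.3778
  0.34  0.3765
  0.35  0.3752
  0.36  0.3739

34.76

T = 0.5;  σ√T = 0.3323
d₁ = [ln(130/125) + (0.017 − 0.054 + 0.47²/2)·0.5] / 0.3323 = [0.0392 + 0.0367] / 0.3323 = 0.2285 → 0.23
√T = √0.5 = 0.7071
φ(d₁) = φ(0.23) = 0.3885
e^(−qT) = e^(−0.054·0.5) = 0.9734
vega = S·e^(−qT)·φ(d₁)·√T = 130·0.9734·0.3885·0.7071 = 34.7621
(Vega is the same for a European call and put with the same parameters.)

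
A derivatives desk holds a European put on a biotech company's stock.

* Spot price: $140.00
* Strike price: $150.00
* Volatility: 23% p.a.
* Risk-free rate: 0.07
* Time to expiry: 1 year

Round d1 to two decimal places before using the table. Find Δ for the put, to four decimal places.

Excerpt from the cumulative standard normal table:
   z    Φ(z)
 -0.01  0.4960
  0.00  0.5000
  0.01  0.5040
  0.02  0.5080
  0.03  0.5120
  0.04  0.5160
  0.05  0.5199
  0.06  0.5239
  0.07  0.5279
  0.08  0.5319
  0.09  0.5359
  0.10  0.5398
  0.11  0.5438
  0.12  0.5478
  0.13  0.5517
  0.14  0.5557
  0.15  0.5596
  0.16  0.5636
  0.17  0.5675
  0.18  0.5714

-0.4522

σ√T = 0.23·√1 = 0.2300
d₁ = [ln(140/150) + (0.07 + 0.23²/2)·1] / 0.2300 = [-0.0690 + 0.0965] / 0.2300 = 0.1194 ≈ 0.12
N(d₁) = N(0.12) = 0.5478
Δ_put = N(d₁) − 1 = 0.5478 − 1 = -0.4522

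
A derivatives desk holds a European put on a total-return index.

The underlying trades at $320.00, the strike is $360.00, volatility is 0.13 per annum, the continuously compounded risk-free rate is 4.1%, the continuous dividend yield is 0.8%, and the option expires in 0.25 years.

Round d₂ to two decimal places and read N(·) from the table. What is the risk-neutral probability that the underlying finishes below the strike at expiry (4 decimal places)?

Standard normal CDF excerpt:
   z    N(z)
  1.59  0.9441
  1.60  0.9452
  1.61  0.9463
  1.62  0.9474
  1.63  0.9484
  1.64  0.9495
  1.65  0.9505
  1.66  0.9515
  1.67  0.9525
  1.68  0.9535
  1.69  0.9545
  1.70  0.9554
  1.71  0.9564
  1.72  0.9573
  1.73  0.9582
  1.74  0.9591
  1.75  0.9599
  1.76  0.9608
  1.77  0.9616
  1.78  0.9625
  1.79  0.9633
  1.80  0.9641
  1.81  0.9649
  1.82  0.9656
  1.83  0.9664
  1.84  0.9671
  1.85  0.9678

0.9573

σ√T = 0.13·√0.25 = 0.0650
d₁ = [ln(320/360) + (0.041 − 0.008 + 0.13²/2)·0.25] / 0.0650 = [-0.1178 + 0.0104] / 0.0650 = -1.6526 ⇒ -1.65
d₂ = d₁ − σ√T = -1.6526 − 0.0650 = -1.7176 ⇒ -1.72
Pr(exercise) under Q = N(−d₂) = N(1.72) = 0.9573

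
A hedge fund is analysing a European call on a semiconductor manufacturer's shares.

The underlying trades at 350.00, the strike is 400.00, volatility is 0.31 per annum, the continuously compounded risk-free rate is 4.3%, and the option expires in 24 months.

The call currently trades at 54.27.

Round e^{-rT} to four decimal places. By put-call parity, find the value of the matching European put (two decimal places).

e^(−rT) = e^(−0.043·2) = 0.9176
Put-call parity: C − P = S − K·e^(−rT) = 350 − 400·0.9176 = 350 − 367.0400 = -17.0400
P = C − (C − P) = 54.27 − (-17.0400) = 71.3100

71.31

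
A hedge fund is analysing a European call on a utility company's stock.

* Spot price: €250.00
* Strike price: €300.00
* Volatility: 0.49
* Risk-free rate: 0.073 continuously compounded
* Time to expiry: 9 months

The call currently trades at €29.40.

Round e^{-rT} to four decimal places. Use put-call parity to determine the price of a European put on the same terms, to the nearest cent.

€63.41

e^(−rT) = e^(−0.073·0.75) = 0.9467
Put-call parity: C − P = S − K·e^(−rT) = 250 − 300·0.9467 = 250 − 284.0100 = -34.0100
P = C − (C − P) = 29.40 − (-34.0100) = 63.4100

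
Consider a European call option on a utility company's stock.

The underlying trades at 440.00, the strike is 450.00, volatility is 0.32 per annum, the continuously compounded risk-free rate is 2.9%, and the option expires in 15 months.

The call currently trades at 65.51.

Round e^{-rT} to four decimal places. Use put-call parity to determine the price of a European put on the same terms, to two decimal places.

59.49

exp(−rT) = exp(−0.029·1.25) = 0.9644
Put-call parity: C − P = S − K·e^(−rT) = 440 − 450·0.9644 = 440 − 433.9800 = 6.0200
P = C − (C − P) = 65.51 − (6.0200) = 59.4900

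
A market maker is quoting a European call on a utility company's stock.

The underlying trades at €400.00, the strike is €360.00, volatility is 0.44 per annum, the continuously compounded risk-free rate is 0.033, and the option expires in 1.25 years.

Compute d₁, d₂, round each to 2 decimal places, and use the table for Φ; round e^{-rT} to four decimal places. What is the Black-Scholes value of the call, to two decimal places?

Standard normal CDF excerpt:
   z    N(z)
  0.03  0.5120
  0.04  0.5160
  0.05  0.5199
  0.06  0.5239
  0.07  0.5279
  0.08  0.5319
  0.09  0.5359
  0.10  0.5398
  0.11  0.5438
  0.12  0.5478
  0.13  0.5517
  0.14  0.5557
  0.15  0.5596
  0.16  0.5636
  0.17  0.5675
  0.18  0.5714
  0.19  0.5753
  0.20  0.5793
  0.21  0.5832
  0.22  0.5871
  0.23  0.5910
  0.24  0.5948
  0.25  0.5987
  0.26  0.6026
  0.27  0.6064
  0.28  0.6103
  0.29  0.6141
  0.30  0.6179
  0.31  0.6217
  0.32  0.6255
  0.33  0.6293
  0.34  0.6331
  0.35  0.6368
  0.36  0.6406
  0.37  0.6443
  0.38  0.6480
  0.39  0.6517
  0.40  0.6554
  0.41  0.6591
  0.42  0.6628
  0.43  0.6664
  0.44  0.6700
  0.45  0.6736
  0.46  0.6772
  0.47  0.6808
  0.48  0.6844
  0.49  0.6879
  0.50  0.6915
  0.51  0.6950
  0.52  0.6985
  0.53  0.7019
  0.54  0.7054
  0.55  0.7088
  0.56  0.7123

€102.56

T = 1.25;  σ√T = 0.4919
d₁ = [ln(400/360) + (0.033 + 0.44²/2)·1.25] / 0.4919 = [0.1054 + 0.1623] / 0.4919 = 0.5440 → 0.54
d₂ = d₁ − σ√T = 0.5440 − 0.4919 = 0.0521 → 0.05
e^(−rT) = e^(−0.033·1.25) = 0.9596
C = 400·N(0.54) − 360·0.9596·N(0.05) = 400·0.7054 − 360·0.9596·0.5199 = 282.1600 − 179.6026 = 102.5574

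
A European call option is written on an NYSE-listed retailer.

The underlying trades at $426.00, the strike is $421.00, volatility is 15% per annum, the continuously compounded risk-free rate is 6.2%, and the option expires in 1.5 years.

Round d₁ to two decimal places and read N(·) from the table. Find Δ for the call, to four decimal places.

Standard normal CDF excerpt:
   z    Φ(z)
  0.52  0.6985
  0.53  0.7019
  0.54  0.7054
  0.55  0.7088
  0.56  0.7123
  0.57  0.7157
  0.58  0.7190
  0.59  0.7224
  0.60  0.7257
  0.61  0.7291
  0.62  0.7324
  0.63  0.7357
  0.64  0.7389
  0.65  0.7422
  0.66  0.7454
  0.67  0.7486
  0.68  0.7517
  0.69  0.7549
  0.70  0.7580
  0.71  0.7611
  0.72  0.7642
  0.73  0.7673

0.7454

σ√T = 0.15·√1.5 = 0.1837
d₁ = [ln(426/421) + (0.062 + ½·0.15²)·1.5] / (σ√T) = (0.0118 + 0.1099) / 0.1837 = 0.6624 which rounds to 0.66
N(d₁) = N(0.66) = 0.7454
Δ_call = N(d₁) = 0.7454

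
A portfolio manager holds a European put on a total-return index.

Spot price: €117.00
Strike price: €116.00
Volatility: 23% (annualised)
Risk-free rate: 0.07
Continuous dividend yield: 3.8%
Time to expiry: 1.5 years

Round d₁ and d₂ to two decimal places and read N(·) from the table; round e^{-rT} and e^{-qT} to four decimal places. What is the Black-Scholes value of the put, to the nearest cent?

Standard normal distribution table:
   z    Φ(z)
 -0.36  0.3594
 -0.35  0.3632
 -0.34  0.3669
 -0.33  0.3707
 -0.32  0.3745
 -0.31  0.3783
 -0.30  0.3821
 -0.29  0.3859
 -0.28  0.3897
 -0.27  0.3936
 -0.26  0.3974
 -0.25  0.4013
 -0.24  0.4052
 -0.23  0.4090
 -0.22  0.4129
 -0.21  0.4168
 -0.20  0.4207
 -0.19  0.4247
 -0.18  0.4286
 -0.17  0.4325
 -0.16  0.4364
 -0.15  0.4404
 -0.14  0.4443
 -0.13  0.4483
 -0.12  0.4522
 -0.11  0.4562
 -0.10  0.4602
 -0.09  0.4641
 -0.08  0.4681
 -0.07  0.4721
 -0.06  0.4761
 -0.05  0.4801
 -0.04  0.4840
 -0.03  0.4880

σ√T = 0.23 × 1.2247 = 0.2817
ln(S/K) + (r − q + σ²/2)T = ln(117/116) + (0.07 − 0.038 + 0.23²/2)·1.5 = 0.0086 + 0.0877 = 0.0963
d₁ = 0.0963 / 0.2817 = 0.3417 ≈ 0.34
d₂ = d₁ − σ√T = 0.3417 − 0.2817 = 0.0600 ≈ 0.06
exp(−qT) = exp(−0.038·1.5) = 0.9446;  exp(−rT) = exp(−0.07·1.5) = 0.9003
P = 116·0.9003·N(-0.06) − 117·0.9446·N(-0.34) = 116·0.9003·0.4761 − 117·0.9446·0.3669 = 49.7214 − 40.5491 = 9.1723

€9.17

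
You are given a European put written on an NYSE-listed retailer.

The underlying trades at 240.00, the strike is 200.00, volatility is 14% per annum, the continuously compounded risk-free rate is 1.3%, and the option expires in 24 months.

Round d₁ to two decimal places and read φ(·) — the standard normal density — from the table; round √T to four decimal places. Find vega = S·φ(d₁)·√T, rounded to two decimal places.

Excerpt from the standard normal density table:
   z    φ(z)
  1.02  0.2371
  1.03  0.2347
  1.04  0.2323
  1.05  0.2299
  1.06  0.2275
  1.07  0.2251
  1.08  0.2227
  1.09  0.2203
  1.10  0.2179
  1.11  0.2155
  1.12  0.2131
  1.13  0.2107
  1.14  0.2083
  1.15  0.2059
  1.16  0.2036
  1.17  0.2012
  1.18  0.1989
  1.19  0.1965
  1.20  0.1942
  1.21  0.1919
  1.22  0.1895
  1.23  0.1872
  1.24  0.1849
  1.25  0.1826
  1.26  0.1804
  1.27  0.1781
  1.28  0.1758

T = 2;  σ√T = 0.1980
d₁ = [ln(240/200) + (0.013 + ½·0.14²)·2] / (σ√T) = (0.1823 + 0.0456) / 0.1980 = 1.1512 → 1.15
√T = √2 = 1.4142
φ(d₁) = φ(1.15) = 0.2059
vega = S·φ(d₁)·√T = 240·0.2059·1.4142 = 69.8841

69.88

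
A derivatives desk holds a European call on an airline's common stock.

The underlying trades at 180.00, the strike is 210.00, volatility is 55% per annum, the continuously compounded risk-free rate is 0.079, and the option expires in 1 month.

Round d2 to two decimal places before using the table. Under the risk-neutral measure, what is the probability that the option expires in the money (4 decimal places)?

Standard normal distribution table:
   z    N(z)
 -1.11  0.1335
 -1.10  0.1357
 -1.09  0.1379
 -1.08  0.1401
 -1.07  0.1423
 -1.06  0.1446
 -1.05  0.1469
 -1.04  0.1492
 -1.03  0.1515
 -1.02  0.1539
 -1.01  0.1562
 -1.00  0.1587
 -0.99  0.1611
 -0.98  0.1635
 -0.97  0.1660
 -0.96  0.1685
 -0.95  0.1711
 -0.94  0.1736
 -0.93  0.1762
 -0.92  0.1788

0.1562

σ√T = 0.55 × 0.2887 = 0.1588
d₁ = [ln(180/210) + (0.079 + 0.55²/2)·0.08333] / 0.1588 = [-0.1542 + 0.0192] / 0.1588 = -0.8500 ≈ -0.85
d₂ = d₁ − σ√T = -0.8500 − 0.1588 = -1.0088 ≈ -1.01
Risk-neutral Pr[S_T > K] = N(d₂) = N(-1.01) = 0.1562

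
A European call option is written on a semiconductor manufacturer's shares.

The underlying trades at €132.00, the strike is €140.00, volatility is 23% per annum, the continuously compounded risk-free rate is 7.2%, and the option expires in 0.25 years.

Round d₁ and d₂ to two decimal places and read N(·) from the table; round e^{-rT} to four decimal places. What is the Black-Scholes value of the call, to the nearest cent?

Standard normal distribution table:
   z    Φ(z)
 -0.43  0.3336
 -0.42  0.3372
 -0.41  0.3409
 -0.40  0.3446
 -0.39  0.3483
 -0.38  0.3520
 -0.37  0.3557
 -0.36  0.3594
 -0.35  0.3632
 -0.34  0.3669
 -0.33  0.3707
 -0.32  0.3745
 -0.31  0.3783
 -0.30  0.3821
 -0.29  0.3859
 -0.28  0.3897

€3.56

T = 0.25;  σ√T = 0.1150
d₁ = [ln(132/140) + (0.072 + ½·0.23²)·0.25] / (σ√T) = (-0.0588 + 0.0246) / 0.1150 = -0.2976 ⇒ -0.30
d₂ = -0.2976 − 0.1150 = -0.4126 ⇒ -0.41
exp(−rT) = exp(−0.072·0.25) = 0.9822
N(d₁) = N(-0.30) = 0.3821;  N(d₂) = N(-0.41) = 0.3409
C = 132·0.3821 − 140·0.9822·0.3409 = 50.4372 − 46.8765 = 3.5607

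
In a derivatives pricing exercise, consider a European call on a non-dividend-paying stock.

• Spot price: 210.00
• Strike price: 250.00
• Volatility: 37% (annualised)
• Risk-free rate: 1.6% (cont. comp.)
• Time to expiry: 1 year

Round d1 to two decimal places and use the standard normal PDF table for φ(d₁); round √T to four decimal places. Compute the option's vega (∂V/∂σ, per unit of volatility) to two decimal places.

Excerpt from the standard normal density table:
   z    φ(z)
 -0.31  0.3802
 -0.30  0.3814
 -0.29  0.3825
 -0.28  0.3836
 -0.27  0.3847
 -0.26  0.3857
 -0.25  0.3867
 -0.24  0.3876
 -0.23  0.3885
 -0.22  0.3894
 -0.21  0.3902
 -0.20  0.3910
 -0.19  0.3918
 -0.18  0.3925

81.40

T = 1;  σ√T = 0.3700
d₁ = [ln(210/250) + (0.016 + ½·0.37²)·1] / (σ√T) = (-0.1744 + 0.0844) / 0.3700 = -0.2430 which rounds to -0.24
√T = √1 = 1.0000
φ(d₁) = φ(-0.24) = 0.3876
vega = S·φ(d₁)·√T = 210·0.3876·1.0000 = 81.3960
(The put has the same vega.)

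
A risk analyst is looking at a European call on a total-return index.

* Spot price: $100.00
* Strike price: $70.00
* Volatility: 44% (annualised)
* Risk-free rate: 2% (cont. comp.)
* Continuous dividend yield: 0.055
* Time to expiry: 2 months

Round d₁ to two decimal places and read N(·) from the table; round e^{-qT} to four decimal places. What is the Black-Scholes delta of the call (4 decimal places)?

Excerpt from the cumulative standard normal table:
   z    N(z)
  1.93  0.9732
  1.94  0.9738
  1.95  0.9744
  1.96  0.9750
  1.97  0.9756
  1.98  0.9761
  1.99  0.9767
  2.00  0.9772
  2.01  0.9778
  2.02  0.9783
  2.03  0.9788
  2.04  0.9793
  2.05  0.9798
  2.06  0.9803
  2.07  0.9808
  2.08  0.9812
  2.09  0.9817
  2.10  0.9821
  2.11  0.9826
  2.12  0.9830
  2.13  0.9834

σ√T = 0.44·√0.1667 = 0.1796
d₁ = [ln(100/70) + (0.02 − 0.055 + 0.44²/2)·0.1667] / 0.1796 = [0.3567 + 0.0103] / 0.1796 = 2.0430 ≈ 2.04
N(d₁) = N(2.04) = 0.9793
Δ_call = exp(−qT)·N(d₁) = 0.9909·0.9793 = 0.9704

0.9704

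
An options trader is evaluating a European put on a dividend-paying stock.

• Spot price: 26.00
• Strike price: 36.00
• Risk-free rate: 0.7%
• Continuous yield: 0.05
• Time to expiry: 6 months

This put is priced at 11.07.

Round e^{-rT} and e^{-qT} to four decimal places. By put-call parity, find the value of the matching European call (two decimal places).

0.55

exp(−qT) = exp(−0.05·0.5) = 0.9753;  exp(−rT) = exp(−0.007·0.5) = 0.9965
Put-call parity: C − P = S·e^(−qT) − K·e^(−rT) = 26·0.9753 − 36·0.9965 = 25.3578 − 35.8740 = -10.5162
C = P + (C − P) = 11.07 + (-10.5162) = 0.5538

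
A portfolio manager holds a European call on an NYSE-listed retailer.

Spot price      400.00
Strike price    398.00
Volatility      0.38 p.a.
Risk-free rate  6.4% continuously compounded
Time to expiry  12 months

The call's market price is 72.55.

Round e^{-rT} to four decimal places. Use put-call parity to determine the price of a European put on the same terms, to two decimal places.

e^(−rT) = e^(−0.064·1) = 0.9380
Put-call parity: C − P = S − K·e^(−rT) = 400 − 398·0.9380 = 400 − 373.3240 = 26.6760
P = C − (C − P) = 72.55 − (26.6760) = 45.8740

45.87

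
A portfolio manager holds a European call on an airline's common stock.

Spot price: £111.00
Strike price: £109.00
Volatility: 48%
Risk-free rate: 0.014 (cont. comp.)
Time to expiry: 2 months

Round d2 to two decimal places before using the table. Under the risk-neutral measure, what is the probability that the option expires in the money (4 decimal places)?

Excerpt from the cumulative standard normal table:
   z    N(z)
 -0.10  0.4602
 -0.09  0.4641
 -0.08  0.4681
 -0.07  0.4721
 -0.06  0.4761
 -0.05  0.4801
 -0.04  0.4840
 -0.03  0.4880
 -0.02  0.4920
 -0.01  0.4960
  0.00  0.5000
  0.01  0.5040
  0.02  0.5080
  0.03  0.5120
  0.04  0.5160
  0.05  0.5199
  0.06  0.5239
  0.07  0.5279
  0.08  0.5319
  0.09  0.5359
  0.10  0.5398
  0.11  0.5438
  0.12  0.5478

0.5040

σ√T = 0.48 × 0.4082 = 0.1960
d₁ = [ln(111/109) + (0.014 + ½·0.48²)·0.1667] / (σ√T) = (0.0182 + 0.0215) / 0.1960 = 0.2027 ⇒ 0.20
d₂ = 0.2027 − 0.1960 = 0.0067 ⇒ 0.01
Pr(exercise) under Q = N(d₂) = 0.5040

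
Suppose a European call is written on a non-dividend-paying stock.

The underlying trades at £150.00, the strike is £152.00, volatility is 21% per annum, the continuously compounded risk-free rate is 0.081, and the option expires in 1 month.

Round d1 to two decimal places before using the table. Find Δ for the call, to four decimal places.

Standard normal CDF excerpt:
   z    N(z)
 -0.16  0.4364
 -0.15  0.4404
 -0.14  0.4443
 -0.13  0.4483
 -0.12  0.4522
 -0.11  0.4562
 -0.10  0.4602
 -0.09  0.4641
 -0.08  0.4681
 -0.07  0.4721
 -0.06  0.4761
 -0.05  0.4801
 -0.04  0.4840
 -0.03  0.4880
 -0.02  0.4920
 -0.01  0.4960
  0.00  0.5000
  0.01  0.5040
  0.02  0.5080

σ√T = 0.21 × 0.2887 = 0.0606
d₁ = [ln(150/152) + (0.081 + 0.21²/2)·0.08333] / 0.0606 = [-0.0132 + 0.0086] / 0.0606 = -0.0768 → -0.08
N(d₁) = N(-0.08) = 0.4681
Δ_call = N(d₁) = 0.4681

0.4681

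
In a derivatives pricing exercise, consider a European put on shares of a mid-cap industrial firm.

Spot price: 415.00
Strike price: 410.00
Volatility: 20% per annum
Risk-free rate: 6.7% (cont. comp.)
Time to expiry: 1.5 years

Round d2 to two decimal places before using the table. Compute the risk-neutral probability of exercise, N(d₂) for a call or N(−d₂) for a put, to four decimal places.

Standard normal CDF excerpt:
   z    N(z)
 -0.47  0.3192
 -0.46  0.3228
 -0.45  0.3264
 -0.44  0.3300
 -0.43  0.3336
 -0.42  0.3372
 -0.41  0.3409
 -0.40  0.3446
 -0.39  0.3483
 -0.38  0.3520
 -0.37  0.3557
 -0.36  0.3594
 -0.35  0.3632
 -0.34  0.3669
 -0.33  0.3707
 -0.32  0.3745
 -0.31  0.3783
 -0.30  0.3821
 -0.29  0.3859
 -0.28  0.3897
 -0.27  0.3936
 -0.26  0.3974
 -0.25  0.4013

0.3669

σ√T = 0.2 × 1.2247 = 0.2449
ln(S/K) + (r + σ²/2)T = ln(415/410) + (0.067 + 0.2²/2)·1.5 = 0.0121 + 0.1305 = 0.1426
d₁ = 0.1426 / 0.2449 = 0.5822 which rounds to 0.58
d₂ = d₁ − σ√T = 0.5822 − 0.2449 = 0.3373 which rounds to 0.34
Pr(exercise) under Q = N(−d₂) = N(-0.34) = 0.3669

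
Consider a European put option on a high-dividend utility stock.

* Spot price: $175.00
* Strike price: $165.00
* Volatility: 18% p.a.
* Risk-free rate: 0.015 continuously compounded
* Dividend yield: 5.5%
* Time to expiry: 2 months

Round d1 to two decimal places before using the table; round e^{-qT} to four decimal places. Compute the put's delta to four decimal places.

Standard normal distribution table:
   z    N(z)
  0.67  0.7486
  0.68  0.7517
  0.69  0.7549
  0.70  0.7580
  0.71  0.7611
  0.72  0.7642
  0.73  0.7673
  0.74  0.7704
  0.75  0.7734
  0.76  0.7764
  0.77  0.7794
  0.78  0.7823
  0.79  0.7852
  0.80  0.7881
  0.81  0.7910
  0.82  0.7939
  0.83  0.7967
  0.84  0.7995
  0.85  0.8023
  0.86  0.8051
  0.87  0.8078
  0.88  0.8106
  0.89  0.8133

T = 0.1667;  σ√T = 0.0735
d₁ = [ln(175/165) + (0.015 − 0.055 + 0.18²/2)·0.1667] / 0.0735 = [0.0588 − 0.0040] / 0.0735 = 0.7467 which rounds to 0.75
N(d₁) = N(0.75) = 0.7734
Δ_put = e^(−qT)·(N(d₁) − 1) = 0.9909·(0.7734 − 1) = -0.2245

-0.2245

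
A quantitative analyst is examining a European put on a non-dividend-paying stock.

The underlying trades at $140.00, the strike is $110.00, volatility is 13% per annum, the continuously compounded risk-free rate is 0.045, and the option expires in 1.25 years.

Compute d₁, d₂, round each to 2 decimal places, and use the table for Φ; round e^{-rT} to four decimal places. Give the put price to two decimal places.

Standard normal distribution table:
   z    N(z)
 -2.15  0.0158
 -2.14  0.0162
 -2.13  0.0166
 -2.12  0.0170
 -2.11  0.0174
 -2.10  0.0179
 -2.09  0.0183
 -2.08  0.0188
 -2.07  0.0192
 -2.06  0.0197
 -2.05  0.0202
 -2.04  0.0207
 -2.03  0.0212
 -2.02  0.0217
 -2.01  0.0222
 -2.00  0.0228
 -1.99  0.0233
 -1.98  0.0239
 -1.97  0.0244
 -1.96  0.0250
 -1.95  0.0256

σ√T = 0.13 × 1.1180 = 0.1453
d₁ = [ln(140/110) + (0.045 + ½·0.13²)·1.25] / (σ√T) = (0.2412 + 0.0668) / 0.1453 = 2.1189 which rounds to 2.12
d₂ = 2.1189 − 0.1453 = 1.9736 which rounds to 1.97
exp(−rT) = exp(−0.045·1.25) = 0.9453
P = 110·0.9453·N(-1.97) − 140·N(-2.12) = 110·0.9453·0.0244 − 140·0.0170 = 2.5372 − 2.3800 = 0.1572

$0.16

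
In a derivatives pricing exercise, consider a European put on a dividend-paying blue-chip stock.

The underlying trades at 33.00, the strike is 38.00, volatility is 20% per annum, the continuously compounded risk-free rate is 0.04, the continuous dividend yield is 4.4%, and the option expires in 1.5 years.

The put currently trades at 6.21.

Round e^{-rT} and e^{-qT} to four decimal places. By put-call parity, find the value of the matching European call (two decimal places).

1.31

exp(−qT) = exp(−0.044·1.5) = 0.9361;  exp(−rT) = exp(−0.04·1.5) = 0.9418
Put-call parity: C − P = S·e^(−qT) − K·e^(−rT) = 33·0.9361 − 38·0.9418 = 30.8913 − 35.7884 = -4.8971
C = P + (C − P) = 6.21 + (-4.8971) = 1.3129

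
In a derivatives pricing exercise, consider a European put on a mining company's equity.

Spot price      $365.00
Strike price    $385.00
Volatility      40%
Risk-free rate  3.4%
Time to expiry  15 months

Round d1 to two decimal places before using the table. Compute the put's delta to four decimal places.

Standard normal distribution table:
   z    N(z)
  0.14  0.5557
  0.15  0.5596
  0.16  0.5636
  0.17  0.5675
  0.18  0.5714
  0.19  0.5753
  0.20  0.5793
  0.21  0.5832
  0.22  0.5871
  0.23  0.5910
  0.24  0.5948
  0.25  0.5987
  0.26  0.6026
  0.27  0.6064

σ√T = 0.4 × 1.1180 = 0.4472
d₁ = [ln(365/385) + (0.034 + 0.4²/2)·1.25] / 0.4472 = [-0.0533 + 0.1425] / 0.4472 = 0.1994 which rounds to 0.20
N(d₁) = N(0.20) = 0.5793
Δ_put = N(d₁) − 1 = 0.5793 − 1 = -0.4207

-0.4207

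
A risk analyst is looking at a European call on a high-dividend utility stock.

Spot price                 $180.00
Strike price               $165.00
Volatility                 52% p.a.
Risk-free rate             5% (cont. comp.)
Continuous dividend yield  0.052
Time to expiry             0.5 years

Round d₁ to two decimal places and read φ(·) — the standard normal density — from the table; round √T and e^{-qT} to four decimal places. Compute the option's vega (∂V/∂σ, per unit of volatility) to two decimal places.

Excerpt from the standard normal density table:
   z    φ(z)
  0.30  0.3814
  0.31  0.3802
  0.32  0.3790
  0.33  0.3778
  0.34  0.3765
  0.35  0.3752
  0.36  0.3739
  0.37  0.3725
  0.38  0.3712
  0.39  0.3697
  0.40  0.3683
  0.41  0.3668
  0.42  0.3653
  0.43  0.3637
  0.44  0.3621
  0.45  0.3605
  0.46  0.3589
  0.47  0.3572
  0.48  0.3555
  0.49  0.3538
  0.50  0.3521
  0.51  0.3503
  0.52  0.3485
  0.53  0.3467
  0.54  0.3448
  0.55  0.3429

σ√T = 0.52 × 0.7071 = 0.3677
d₁ = [ln(180/165) + (0.05 − 0.052 + 0.52²/2)·0.5] / 0.3677 = [0.0870 + 0.0666] / 0.3677 = 0.4178 ≈ 0.42
√T = √0.5 = 0.7071
φ(d₁) = φ(0.42) = 0.3653
e^(−qT) = e^(−0.052·0.5) = 0.9743
vega = S·e^(−qT)·φ(d₁)·√T = 180·0.9743·0.3653·0.7071 = 45.2997

45.30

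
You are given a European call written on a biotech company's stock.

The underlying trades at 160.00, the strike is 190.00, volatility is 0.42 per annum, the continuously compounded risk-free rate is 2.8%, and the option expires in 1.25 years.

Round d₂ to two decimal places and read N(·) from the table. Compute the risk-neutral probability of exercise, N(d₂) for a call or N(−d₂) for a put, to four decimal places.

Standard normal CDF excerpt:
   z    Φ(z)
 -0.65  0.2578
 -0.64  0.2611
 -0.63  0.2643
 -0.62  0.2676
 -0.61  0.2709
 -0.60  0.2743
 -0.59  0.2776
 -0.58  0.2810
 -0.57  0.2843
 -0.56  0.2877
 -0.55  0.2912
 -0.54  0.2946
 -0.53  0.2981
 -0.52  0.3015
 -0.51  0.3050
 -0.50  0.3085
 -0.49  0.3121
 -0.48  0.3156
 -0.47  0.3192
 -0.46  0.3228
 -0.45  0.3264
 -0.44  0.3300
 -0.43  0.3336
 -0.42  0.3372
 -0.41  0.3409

0.2981

T = 1.25;  σ√T = 0.4696
d₁ = [ln(160/190) + (0.028 + 0.42²/2)·1.25] / 0.4696 = [-0.1719 + 0.1452] / 0.4696 = -0.0566 → -0.06
d₂ = d₁ − σ√T = -0.0566 − 0.4696 = -0.5262 → -0.53
Risk-neutral Pr[S_T > K] = N(d₂) = N(-0.53) = 0.2981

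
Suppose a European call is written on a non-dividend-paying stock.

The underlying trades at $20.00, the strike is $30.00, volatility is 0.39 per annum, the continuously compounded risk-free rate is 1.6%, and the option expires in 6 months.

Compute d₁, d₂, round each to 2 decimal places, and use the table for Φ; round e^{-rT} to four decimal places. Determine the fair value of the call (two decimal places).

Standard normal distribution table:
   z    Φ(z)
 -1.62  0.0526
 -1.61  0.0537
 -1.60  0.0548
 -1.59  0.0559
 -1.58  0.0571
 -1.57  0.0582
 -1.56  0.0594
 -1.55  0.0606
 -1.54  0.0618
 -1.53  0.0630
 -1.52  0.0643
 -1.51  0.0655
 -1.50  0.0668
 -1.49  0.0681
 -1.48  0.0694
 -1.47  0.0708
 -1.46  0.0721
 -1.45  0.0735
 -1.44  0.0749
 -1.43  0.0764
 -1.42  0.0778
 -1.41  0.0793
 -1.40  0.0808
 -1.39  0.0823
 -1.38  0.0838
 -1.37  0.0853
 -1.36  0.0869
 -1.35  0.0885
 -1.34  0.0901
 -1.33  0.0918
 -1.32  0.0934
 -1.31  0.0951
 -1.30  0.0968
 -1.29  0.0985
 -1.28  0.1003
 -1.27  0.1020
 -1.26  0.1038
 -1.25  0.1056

$0.24

T = 0.5;  σ√T = 0.2758
d₁ = [ln(20/30) + (0.016 + ½·0.39²)·0.5] / (σ√T) = (-0.4055 + 0.0460) / 0.2758 = -1.3034 which rounds to -1.30
d₂ = -1.3034 − 0.2758 = -1.5792 which rounds to -1.58
exp(−rT) = exp(−0.016·0.5) = 0.9920
N(d₁) = N(-1.30) = 0.0968;  N(d₂) = N(-1.58) = 0.0571
C = 20·0.0968 − 30·0.9920·0.0571 = 1.9360 − 1.6993 = 0.2367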